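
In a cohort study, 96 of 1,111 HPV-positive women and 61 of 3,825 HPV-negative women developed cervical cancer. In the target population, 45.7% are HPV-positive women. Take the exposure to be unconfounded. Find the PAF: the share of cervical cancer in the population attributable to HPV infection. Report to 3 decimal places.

p₁ = P(outcome | exposed) = 96/1111 = 0.086409
p₀ = P(outcome | unexposed) = 61/3825 = 0.015948
Overall risk P(Y=1) = π·p₁ + (1−π)·p₀ = 0.457×0.086409 + 0.543×0.015948 = 0.048148.
Under exogeneity, PAF = [P(Y=1) − p₀] / P(Y=1).
PAF = (0.048148 − 0.015948) / 0.048148 ≈ 0.6688

PAF ≈ 0.669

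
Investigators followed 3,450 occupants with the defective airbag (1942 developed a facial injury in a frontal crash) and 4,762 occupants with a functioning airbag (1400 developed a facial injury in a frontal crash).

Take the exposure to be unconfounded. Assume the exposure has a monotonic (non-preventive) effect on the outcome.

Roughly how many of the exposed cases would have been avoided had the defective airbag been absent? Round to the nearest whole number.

p₁ = P(outcome | exposed) = 1942/3450 = 0.5629
p₀ = P(outcome | unexposed) = 1400/4762 = 0.29399
PN = (p₁ − p₀)/p₁ = (0.5629 − 0.29399) / 0.5629 ≈ 0.47771.
Attributable cases ≈ PN × (exposed cases) = 0.47771 × 1942 ≈ 927.72.

about 928 cases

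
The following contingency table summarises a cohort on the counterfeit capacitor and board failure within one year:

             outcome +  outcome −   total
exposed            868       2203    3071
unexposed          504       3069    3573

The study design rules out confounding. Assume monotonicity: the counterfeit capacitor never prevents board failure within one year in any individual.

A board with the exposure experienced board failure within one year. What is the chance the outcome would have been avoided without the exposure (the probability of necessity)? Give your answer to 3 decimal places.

p₁ = P(outcome | exposed) = 868/3071 = 0.28264
p₀ = P(outcome | unexposed) = 504/3573 = 0.14106
Under exogeneity and monotonicity, PN = (p₁ − p₀)/p₁.
PN = (0.28264 − 0.14106) / 0.28264 ≈ 0.5009

PN ≈ 0.501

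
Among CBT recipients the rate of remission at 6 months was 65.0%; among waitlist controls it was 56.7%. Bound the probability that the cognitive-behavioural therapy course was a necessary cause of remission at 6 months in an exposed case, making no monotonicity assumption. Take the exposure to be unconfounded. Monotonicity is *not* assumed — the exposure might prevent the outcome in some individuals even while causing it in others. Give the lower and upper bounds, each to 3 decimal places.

0.128 ≤ PN ≤ 0.666

p₁ = 0.65, p₀ = 0.567.
Under exogeneity alone the bounds on PN are max{0,(p₁−p₀)/p₁} ≤ PN ≤ min{1,(1−p₀)/p₁}.
  lower = (p₁ − p₀)/p₁ = 0.083 / 0.65 ≈ 0.1277
  upper = min{1, (1 − p₀)/p₁} = 0.433 / 0.65 ≈ 0.6662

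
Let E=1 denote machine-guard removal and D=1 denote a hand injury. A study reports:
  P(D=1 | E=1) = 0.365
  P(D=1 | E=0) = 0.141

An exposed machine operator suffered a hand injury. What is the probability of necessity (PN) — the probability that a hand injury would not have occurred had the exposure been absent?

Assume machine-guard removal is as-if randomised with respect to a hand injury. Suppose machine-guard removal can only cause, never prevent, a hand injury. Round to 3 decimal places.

PN ≈ 0.614

Let p₁ = 0.365, p₀ = 0.141.
Under exogeneity and monotonicity, PN = (p₁ − p₀) / p₁.
PN = (0.365 − 0.141) / 0.365 = 0.224 / 0.365 ≈ 0.6137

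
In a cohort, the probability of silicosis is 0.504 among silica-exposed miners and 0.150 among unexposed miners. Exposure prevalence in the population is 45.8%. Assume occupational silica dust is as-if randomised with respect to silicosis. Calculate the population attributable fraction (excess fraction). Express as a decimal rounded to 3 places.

Let p₁ = 0.504, p₀ = 0.15.
Overall risk P(Y=1) = π·p₁ + (1−π)·p₀ = 0.458×0.504 + 0.542×0.15 = 0.31213.
Under exogeneity, PAF = [P(Y=1) − p₀] / P(Y=1).
PAF = (0.31213 − 0.15) / 0.31213 ≈ 0.5194

PAF ≈ 0.519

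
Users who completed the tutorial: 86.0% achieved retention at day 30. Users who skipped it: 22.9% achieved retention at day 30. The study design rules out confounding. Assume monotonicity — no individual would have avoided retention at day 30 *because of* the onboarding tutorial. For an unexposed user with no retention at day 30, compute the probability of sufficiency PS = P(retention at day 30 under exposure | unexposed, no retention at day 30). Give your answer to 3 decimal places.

PS ≈ 0.818

p₁ = 0.86, p₀ = 0.229.
Under exogeneity and monotonicity, PS = (p₁ − p₀) / (1 − p₀).
PS = (0.86 − 0.229) / (1 − 0.229) = 0.631 / 0.771 ≈ 0.8184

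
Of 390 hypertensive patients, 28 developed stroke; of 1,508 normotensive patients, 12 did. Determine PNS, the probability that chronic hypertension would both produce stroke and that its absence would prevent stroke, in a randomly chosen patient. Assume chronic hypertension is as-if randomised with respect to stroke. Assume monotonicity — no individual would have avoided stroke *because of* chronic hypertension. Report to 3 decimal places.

PNS ≈ 0.064

p₁ = P(outcome | exposed) = 28/390 = 0.071795
p₀ = P(outcome | unexposed) = 12/1508 = 0.0079576
Under exogeneity and monotonicity, PNS = p₁ − p₀.
PNS = 0.071795 − 0.0079576 = 0.063837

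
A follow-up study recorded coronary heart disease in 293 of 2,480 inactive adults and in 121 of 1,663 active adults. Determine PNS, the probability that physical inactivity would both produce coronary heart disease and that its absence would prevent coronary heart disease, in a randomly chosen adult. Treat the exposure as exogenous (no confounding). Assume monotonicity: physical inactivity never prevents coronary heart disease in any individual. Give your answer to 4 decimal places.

PNS ≈ 0.0454

p₁ = P(outcome | exposed) = 293/2480 = 0.11815
p₀ = P(outcome | unexposed) = 121/1663 = 0.07276
Under exogeneity and monotonicity, PNS = p₁ − p₀.
PNS = 0.11815 − 0.07276 = 0.045385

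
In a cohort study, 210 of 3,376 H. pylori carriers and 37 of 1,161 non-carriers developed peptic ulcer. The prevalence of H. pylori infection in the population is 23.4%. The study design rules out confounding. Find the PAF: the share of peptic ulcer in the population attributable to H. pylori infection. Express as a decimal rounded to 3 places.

p₁ = P(outcome | exposed) = 210/3376 = 0.062204
p₀ = P(outcome | unexposed) = 37/1161 = 0.031869
Overall risk P(Y=1) = π·p₁ + (1−π)·p₀ = 0.234×0.062204 + 0.766×0.031869 = 0.038967.
Under exogeneity, PAF = [P(Y=1) − p₀] / P(Y=1).
PAF = (0.038967 − 0.031869) / 0.038967 ≈ 0.1822

PAF ≈ 0.182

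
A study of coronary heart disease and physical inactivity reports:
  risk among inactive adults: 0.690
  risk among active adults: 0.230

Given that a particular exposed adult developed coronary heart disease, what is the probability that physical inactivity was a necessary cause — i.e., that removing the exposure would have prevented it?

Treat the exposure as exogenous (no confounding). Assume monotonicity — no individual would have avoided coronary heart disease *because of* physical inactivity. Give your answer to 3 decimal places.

PN ≈ 0.667

Let p₁ = 0.69, p₀ = 0.23.
Under exogeneity and monotonicity, PN = (p₁ − p₀) / p₁.
PN = (0.69 − 0.23) / 0.69 = 0.46 / 0.69 ≈ 0.6667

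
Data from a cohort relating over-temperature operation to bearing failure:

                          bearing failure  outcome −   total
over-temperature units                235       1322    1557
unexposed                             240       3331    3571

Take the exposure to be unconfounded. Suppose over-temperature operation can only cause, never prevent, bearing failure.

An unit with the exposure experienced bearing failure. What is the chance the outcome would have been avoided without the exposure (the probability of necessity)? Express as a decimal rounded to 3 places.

PN ≈ 0.555

p₁ = P(outcome | exposed) = 235/1557 = 0.15093
p₀ = P(outcome | unexposed) = 240/3571 = 0.067208
Under exogeneity and monotonicity, PN = (p₁ − p₀) / p₁.
PN = (0.15093 − 0.067208) / 0.15093 = 0.083723 / 0.15093 ≈ 0.5547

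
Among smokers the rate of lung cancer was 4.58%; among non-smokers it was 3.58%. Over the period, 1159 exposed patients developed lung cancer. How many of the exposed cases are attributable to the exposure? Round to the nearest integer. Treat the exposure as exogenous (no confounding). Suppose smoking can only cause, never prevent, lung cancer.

about 253 cases

p₁ = 0.0458, p₀ = 0.0358.
PN = (p₁ − p₀)/p₁ = (0.0458 − 0.0358) / 0.0458 ≈ 0.21834.
Attributable cases ≈ PN × (exposed cases) = 0.21834 × 1159 ≈ 253.06.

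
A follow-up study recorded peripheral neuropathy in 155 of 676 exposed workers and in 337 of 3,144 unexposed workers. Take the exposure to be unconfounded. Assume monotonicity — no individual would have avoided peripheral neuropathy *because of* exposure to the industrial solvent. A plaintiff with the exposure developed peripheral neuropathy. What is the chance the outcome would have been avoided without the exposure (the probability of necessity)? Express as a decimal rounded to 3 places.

p₁ = P(outcome | exposed) = 155/676 = 0.22929
p₀ = P(outcome | unexposed) = 337/3144 = 0.10719
Under exogeneity and monotonicity, PN = (p₁ − p₀) / p₁.
PN = (0.22929 − 0.10719) / 0.22929 = 0.1221 / 0.22929 ≈ 0.5325

PN ≈ 0.533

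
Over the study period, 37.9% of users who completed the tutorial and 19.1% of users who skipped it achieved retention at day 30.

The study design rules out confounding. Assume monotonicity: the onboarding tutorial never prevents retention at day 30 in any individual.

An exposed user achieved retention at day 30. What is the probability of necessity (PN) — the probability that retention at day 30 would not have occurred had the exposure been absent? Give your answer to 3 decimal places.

p₁ = 0.379, p₀ = 0.191.
Under exogeneity and monotonicity, PN = (p₁ − p₀) / p₁.
PN = (0.379 − 0.191) / 0.379 = 0.188 / 0.379 ≈ 0.4960

PN ≈ 0.496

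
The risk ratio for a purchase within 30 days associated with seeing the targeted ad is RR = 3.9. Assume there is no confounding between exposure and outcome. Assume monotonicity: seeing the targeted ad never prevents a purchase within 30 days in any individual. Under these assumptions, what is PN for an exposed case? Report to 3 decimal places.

Under exogeneity and monotonicity, PN = (RR − 1) / RR = 1 − 1/RR.
PN = (3.9 − 1) / 3.9 = 2.9 / 3.9 ≈ 0.7436

PN ≈ 0.744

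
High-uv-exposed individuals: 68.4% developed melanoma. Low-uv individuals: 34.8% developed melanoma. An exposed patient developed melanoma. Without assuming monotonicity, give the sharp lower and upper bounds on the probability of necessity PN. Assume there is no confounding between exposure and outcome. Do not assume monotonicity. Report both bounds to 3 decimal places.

0.491 ≤ PN ≤ 0.953

p₁ = 0.684, p₀ = 0.348.
Under exogeneity alone the bounds on PN are max{0,(p₁−p₀)/p₁} ≤ PN ≤ min{1,(1−p₀)/p₁}.
  lower = (p₁ − p₀)/p₁ = 0.336 / 0.684 ≈ 0.4912
  upper = min{1, (1 − p₀)/p₁} = 0.652 / 0.684 ≈ 0.9532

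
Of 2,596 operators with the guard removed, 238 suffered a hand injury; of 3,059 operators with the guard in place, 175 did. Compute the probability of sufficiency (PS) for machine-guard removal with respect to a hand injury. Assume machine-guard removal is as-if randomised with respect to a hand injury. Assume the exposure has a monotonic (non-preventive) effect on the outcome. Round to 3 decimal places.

PS ≈ 0.037

p₁ = P(outcome | exposed) = 238/2596 = 0.09168
p₀ = P(outcome | unexposed) = 175/3059 = 0.057208
Under exogeneity and monotonicity, PS = (p₁ − p₀) / (1 − p₀).
PS = (0.09168 − 0.057208) / (1 − 0.057208) = 0.034471 / 0.94279 ≈ 0.0366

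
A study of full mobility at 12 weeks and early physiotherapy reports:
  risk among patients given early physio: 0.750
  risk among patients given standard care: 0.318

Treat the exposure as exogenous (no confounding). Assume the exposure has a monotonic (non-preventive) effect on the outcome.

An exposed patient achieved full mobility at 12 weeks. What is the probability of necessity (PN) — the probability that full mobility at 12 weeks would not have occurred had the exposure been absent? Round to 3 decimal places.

Let p₁ = 0.75, p₀ = 0.318.
Under exogeneity and monotonicity, PN = (p₁ − p₀) / p₁.
PN = (0.75 − 0.318) / 0.75 = 0.432 / 0.75 ≈ 0.5760

PN ≈ 0.576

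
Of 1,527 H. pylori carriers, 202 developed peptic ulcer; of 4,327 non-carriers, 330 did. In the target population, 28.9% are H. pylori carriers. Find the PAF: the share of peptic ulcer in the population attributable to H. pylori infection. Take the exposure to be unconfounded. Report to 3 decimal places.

p₁ = P(outcome | exposed) = 202/1527 = 0.13229
p₀ = P(outcome | unexposed) = 330/4327 = 0.076265
Overall risk P(Y=1) = π·p₁ + (1−π)·p₀ = 0.289×0.13229 + 0.711×0.076265 = 0.092455.
Under exogeneity, PAF = [P(Y=1) − p₀] / P(Y=1).
PAF = (0.092455 − 0.076265) / 0.092455 ≈ 0.1751

PAF ≈ 0.175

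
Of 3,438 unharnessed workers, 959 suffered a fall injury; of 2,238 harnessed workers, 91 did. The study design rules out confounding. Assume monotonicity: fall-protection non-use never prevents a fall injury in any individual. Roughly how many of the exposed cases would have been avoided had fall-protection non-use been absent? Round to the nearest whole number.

about 819 cases

p₁ = P(outcome | exposed) = 959/3438 = 0.27894
p₀ = P(outcome | unexposed) = 91/2238 = 0.040661
PN = (p₁ − p₀)/p₁ = (0.27894 − 0.040661) / 0.27894 ≈ 0.85423.
Attributable cases ≈ PN × (exposed cases) = 0.85423 × 959 ≈ 819.21.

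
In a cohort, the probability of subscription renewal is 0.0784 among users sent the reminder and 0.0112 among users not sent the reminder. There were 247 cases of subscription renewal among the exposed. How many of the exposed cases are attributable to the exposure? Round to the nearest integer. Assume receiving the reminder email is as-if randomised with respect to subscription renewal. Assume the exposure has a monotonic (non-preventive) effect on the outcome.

about 212 cases

Let p₁ = 0.0784, p₀ = 0.0112.
PN = (p₁ − p₀)/p₁ = (0.0784 − 0.0112) / 0.0784 ≈ 0.85714.
Attributable cases ≈ PN × (exposed cases) = 0.85714 × 247 ≈ 211.71.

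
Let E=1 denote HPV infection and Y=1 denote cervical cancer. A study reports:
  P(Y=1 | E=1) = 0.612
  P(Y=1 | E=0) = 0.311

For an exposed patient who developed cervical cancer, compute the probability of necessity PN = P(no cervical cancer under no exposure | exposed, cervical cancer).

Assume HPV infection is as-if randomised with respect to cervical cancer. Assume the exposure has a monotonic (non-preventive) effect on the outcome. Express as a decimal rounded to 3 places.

Let p₁ = 0.612, p₀ = 0.311.
Under exogeneity and monotonicity, PN = (p₁ − p₀) / p₁.
PN = (0.612 − 0.311) / 0.612 = 0.301 / 0.612 ≈ 0.4918

PN ≈ 0.492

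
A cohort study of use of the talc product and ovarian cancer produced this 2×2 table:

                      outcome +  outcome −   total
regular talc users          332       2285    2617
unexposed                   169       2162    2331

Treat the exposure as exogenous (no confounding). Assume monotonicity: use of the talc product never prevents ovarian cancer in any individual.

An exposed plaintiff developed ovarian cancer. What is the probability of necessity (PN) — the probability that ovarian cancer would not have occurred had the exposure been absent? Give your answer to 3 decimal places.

p₁ = P(outcome | exposed) = 332/2617 = 0.12686
p₀ = P(outcome | unexposed) = 169/2331 = 0.072501
Under exogeneity and monotonicity, PN = (p₁ − p₀)/p₁.
PN = (0.12686 − 0.072501) / 0.12686 ≈ 0.4285

PN ≈ 0.429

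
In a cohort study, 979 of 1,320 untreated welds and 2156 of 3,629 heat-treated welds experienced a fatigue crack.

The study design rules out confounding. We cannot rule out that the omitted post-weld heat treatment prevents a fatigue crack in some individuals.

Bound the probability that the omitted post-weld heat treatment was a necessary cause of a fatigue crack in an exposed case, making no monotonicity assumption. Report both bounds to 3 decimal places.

p₁ = P(outcome | exposed) = 979/1320 = 0.74167
p₀ = P(outcome | unexposed) = 2156/3629 = 0.5941
Under exogeneity alone the bounds on PN are max{0,(p₁−p₀)/p₁} ≤ PN ≤ min{1,(1−p₀)/p₁}.
  lower = (p₁ − p₀)/p₁ = 0.14756 / 0.74167 ≈ 0.1990
  upper = min{1, (1 − p₀)/p₁} = 0.4059 / 0.74167 ≈ 0.5473

0.199 ≤ PN ≤ 0.547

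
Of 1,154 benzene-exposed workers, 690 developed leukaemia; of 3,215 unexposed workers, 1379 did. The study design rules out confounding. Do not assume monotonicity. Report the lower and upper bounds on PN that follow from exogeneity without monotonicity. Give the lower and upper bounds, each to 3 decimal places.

p₁ = P(outcome | exposed) = 690/1154 = 0.59792
p₀ = P(outcome | unexposed) = 1379/3215 = 0.42893
Under exogeneity alone the bounds on PN are max{0,(p₁−p₀)/p₁} ≤ PN ≤ min{1,(1−p₀)/p₁}.
  lower = (p₁ − p₀)/p₁ = 0.16899 / 0.59792 ≈ 0.2826
  upper = min{1, (1 − p₀)/p₁} = 0.57107 / 0.59792 ≈ 0.9551

0.283 ≤ PN ≤ 0.955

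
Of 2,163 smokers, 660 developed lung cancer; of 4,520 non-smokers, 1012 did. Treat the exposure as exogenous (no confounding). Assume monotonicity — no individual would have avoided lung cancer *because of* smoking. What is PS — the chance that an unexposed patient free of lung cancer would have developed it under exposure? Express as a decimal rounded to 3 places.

p₁ = P(outcome | exposed) = 660/2163 = 0.30513
p₀ = P(outcome | unexposed) = 1012/4520 = 0.22389
Under exogeneity and monotonicity, PS = (p₁ − p₀) / (1 − p₀).
PS = (0.30513 − 0.22389) / (1 − 0.22389) = 0.081238 / 0.77611 ≈ 0.1047

PS ≈ 0.105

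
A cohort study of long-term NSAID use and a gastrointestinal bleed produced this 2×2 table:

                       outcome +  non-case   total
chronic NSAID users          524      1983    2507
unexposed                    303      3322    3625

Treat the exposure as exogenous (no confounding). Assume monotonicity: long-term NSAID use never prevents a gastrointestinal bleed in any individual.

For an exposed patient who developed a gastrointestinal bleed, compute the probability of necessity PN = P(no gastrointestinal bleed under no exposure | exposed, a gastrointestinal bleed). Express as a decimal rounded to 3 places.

PN ≈ 0.600

p₁ = P(outcome | exposed) = 524/2507 = 0.20901
p₀ = P(outcome | unexposed) = 303/3625 = 0.083586
Under exogeneity and monotonicity, PN = (p₁ − p₀) / p₁.
PN = (0.20901 − 0.083586) / 0.20901 = 0.12543 / 0.20901 ≈ 0.6001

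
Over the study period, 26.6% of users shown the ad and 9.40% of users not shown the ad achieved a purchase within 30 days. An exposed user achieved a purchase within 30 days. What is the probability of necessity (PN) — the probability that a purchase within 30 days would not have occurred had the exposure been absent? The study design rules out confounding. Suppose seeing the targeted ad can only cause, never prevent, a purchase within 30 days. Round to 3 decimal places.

p₁ = 0.266, p₀ = 0.094.
Under exogeneity and monotonicity, PN = (p₁ − p₀) / p₁.
PN = (0.266 − 0.094) / 0.266 = 0.172 / 0.266 ≈ 0.6466

PN ≈ 0.647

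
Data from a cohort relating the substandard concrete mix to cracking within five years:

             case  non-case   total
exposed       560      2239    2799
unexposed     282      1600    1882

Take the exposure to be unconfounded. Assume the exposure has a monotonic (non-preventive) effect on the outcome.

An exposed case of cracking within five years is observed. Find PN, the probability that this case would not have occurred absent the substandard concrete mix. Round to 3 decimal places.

PN ≈ 0.251

p₁ = P(outcome | exposed) = 560/2799 = 0.20007
p₀ = P(outcome | unexposed) = 282/1882 = 0.14984
Under exogeneity and monotonicity, PN = (p₁ − p₀)/p₁.
PN = (0.20007 − 0.14984) / 0.20007 ≈ 0.2511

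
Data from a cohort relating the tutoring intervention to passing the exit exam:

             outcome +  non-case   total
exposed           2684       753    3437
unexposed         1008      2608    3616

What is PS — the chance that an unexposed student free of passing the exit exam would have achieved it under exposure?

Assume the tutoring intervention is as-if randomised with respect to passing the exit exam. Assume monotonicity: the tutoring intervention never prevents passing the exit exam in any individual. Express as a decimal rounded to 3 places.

PS ≈ 0.696

p₁ = P(outcome | exposed) = 2684/3437 = 0.78091
p₀ = P(outcome | unexposed) = 1008/3616 = 0.27876
Under exogeneity and monotonicity, PS = (p₁ − p₀)/(1 − p₀).
PS = (0.78091 − 0.27876) / 0.72124 ≈ 0.6962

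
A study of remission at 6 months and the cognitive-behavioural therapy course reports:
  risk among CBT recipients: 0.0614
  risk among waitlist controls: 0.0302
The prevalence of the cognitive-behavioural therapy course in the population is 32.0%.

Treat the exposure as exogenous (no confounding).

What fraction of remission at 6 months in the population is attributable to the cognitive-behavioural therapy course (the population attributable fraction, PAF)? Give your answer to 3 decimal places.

PAF ≈ 0.248

Let p₁ = 0.0614, p₀ = 0.0302.
Overall risk P(Y=1) = π·p₁ + (1−π)·p₀ = 0.32×0.0614 + 0.68×0.0302 = 0.040184.
Under exogeneity, PAF = [P(Y=1) − p₀] / P(Y=1).
PAF = (0.040184 − 0.0302) / 0.040184 ≈ 0.2485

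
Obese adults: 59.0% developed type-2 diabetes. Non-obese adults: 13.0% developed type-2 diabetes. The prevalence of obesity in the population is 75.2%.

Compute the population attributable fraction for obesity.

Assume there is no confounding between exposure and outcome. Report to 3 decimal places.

PAF ≈ 0.727

p₁ = 0.59, p₀ = 0.13.
Overall risk P(Y=1) = π·p₁ + (1−π)·p₀ = 0.752×0.59 + 0.248×0.13 = 0.47592.
Under exogeneity, PAF = [P(Y=1) − p₀] / P(Y=1).
PAF = (0.47592 − 0.13) / 0.47592 ≈ 0.7268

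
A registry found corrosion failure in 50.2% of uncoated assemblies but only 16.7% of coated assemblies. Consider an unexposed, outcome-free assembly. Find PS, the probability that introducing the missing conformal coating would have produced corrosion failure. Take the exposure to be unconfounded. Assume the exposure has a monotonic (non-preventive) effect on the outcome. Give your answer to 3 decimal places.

p₁ = 0.502, p₀ = 0.167.
Under exogeneity and monotonicity, PS = (p₁ − p₀) / (1 − p₀).
PS = (0.502 − 0.167) / (1 − 0.167) = 0.335 / 0.833 ≈ 0.4022

PS ≈ 0.402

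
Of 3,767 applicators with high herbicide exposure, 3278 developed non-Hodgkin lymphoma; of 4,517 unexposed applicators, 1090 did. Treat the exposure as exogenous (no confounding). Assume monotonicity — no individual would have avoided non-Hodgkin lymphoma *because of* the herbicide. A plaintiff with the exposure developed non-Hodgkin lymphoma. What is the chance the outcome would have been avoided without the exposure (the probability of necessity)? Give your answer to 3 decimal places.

PN ≈ 0.723

p₁ = P(outcome | exposed) = 3278/3767 = 0.87019
p₀ = P(outcome | unexposed) = 1090/4517 = 0.24131
Under exogeneity and monotonicity, PN = (p₁ − p₀) / p₁.
PN = (0.87019 − 0.24131) / 0.87019 = 0.62888 / 0.87019 ≈ 0.7227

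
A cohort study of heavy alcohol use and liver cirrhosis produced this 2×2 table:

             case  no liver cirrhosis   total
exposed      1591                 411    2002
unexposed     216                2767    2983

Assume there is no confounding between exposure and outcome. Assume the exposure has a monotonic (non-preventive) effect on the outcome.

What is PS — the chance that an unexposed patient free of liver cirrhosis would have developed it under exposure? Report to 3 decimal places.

PS ≈ 0.779

p₁ = P(outcome | exposed) = 1591/2002 = 0.79471
p₀ = P(outcome | unexposed) = 216/2983 = 0.07241
Under exogeneity and monotonicity, PS = (p₁ − p₀)/(1 − p₀).
PS = (0.79471 − 0.07241) / 0.92759 ≈ 0.7787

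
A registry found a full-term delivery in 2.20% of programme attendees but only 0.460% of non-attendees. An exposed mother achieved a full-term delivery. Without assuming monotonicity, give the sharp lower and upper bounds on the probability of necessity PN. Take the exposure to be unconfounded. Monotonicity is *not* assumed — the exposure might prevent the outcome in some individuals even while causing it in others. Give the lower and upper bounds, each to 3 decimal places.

p₁ = 0.022, p₀ = 0.0046.
Under exogeneity alone the bounds on PN are max{0,(p₁−p₀)/p₁} ≤ PN ≤ min{1,(1−p₀)/p₁}.
  lower = (p₁ − p₀)/p₁ = 0.0174 / 0.022 ≈ 0.7909
  upper = min{1, (1 − p₀)/p₁} = 0.9954 / 0.022 ≈ 45.2455 → capped at 1

0.791 ≤ PN ≤ 1.000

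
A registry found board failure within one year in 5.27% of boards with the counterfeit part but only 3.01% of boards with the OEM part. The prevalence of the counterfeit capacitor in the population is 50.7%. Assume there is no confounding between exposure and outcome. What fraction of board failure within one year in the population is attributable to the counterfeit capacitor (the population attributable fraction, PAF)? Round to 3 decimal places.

p₁ = 0.0527, p₀ = 0.0301.
Overall risk P(Y=1) = π·p₁ + (1−π)·p₀ = 0.507×0.0527 + 0.493×0.0301 = 0.041558.
Under exogeneity, PAF = [P(Y=1) − p₀] / P(Y=1).
PAF = (0.041558 − 0.0301) / 0.041558 ≈ 0.2757

PAF ≈ 0.276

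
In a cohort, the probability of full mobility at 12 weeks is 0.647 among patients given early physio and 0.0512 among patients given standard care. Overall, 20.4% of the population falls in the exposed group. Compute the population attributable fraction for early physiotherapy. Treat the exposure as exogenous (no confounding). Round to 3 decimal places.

Let p₁ = 0.647, p₀ = 0.0512.
Overall risk P(Y=1) = π·p₁ + (1−π)·p₀ = 0.204×0.647 + 0.796×0.0512 = 0.17274.
Under exogeneity, PAF = [P(Y=1) − p₀] / P(Y=1).
PAF = (0.17274 − 0.0512) / 0.17274 ≈ 0.7036

PAF ≈ 0.704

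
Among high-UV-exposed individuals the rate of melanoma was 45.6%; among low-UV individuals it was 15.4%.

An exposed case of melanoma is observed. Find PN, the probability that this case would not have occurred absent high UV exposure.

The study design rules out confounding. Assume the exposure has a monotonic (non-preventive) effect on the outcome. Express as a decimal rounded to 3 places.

PN ≈ 0.662

p₁ = 0.456, p₀ = 0.154.
Under exogeneity and monotonicity, PN = (p₁ − p₀) / p₁.
PN = (0.456 − 0.154) / 0.456 = 0.302 / 0.456 ≈ 0.6623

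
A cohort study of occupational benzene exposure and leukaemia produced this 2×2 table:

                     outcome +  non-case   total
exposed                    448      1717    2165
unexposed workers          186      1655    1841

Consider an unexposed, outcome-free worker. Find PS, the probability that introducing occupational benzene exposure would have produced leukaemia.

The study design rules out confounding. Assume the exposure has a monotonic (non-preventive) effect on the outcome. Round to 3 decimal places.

p₁ = P(outcome | exposed) = 448/2165 = 0.20693
p₀ = P(outcome | unexposed) = 186/1841 = 0.10103
Under exogeneity and monotonicity, PS = (p₁ − p₀)/(1 − p₀).
PS = (0.20693 − 0.10103) / 0.89897 ≈ 0.1178

PS ≈ 0.118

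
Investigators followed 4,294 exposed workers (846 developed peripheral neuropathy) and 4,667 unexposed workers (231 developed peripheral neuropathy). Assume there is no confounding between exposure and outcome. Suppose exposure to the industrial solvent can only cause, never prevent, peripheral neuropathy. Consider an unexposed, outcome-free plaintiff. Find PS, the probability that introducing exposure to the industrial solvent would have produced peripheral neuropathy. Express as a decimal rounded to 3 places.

PS ≈ 0.155

p₁ = P(outcome | exposed) = 846/4294 = 0.19702
p₀ = P(outcome | unexposed) = 231/4667 = 0.049496
Under exogeneity and monotonicity, PS = (p₁ − p₀) / (1 − p₀).
PS = (0.19702 − 0.049496) / (1 − 0.049496) = 0.14752 / 0.9505 ≈ 0.1552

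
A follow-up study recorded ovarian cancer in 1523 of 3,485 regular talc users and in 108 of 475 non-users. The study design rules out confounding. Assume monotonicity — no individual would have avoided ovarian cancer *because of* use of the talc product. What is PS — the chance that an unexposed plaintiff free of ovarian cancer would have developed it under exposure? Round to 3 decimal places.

PS ≈ 0.271

p₁ = P(outcome | exposed) = 1523/3485 = 0.43702
p₀ = P(outcome | unexposed) = 108/475 = 0.22737
Under exogeneity and monotonicity, PS = (p₁ − p₀) / (1 − p₀).
PS = (0.43702 − 0.22737) / (1 − 0.22737) = 0.20965 / 0.77263 ≈ 0.2713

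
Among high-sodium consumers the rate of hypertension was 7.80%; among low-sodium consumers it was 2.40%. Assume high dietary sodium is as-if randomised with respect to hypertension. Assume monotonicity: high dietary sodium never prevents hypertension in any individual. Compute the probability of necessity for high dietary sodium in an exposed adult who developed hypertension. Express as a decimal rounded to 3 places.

p₁ = 0.078, p₀ = 0.024.
Under exogeneity and monotonicity, PN = (p₁ − p₀) / p₁.
PN = (0.078 − 0.024) / 0.078 = 0.054 / 0.078 ≈ 0.6923

PN ≈ 0.692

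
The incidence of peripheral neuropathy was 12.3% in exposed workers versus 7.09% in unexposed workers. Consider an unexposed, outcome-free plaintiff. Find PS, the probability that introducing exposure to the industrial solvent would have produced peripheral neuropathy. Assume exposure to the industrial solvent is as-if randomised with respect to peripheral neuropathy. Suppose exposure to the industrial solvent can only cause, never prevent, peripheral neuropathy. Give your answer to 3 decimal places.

p₁ = 0.123, p₀ = 0.0709.
Under exogeneity and monotonicity, PS = (p₁ − p₀) / (1 − p₀).
PS = (0.123 − 0.0709) / (1 − 0.0709) = 0.0521 / 0.9291 ≈ 0.0561

PS ≈ 0.056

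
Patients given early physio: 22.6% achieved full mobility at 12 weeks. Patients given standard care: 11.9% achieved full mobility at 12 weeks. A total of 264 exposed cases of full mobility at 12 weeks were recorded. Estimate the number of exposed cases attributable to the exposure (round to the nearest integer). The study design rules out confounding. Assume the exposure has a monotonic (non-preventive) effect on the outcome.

about 125 cases

p₁ = 0.226, p₀ = 0.119.
PN = (p₁ − p₀)/p₁ = (0.226 − 0.119) / 0.226 ≈ 0.47345.
Attributable cases ≈ PN × (exposed cases) = 0.47345 × 264 ≈ 124.99.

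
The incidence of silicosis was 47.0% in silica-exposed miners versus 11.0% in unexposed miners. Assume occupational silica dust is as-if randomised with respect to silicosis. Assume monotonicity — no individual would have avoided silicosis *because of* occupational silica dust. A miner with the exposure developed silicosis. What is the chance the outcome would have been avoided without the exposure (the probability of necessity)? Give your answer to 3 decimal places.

p₁ = 0.47, p₀ = 0.11.
Under exogeneity and monotonicity, PN = (p₁ − p₀) / p₁.
PN = (0.47 − 0.11) / 0.47 = 0.36 / 0.47 ≈ 0.7660

PN ≈ 0.766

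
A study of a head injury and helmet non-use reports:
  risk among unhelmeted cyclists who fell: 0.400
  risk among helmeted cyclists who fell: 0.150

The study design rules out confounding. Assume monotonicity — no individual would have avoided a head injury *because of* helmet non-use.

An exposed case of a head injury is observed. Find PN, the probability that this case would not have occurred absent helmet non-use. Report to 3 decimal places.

Let p₁ = 0.4, p₀ = 0.15.
Under exogeneity and monotonicity, PN = (p₁ − p₀) / p₁.
PN = (0.4 − 0.15) / 0.4 = 0.25 / 0.4 ≈ 0.6250

PN ≈ 0.625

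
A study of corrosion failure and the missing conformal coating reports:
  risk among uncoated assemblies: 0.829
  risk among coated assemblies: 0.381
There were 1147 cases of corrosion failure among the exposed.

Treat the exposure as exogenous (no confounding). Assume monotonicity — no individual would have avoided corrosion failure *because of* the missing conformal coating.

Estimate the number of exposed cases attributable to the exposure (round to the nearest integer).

Let p₁ = 0.829, p₀ = 0.381.
PN = (p₁ − p₀)/p₁ = (0.829 − 0.381) / 0.829 ≈ 0.54041.
Attributable cases ≈ PN × (exposed cases) = 0.54041 × 1147 ≈ 619.85.

about 620 cases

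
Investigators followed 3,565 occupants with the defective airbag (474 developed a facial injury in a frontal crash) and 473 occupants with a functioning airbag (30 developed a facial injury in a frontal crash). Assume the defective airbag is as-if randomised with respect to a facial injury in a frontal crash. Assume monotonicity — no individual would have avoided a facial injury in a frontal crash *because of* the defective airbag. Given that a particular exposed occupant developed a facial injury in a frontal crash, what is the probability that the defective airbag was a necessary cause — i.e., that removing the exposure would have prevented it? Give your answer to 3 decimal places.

PN ≈ 0.523

p₁ = P(outcome | exposed) = 474/3565 = 0.13296
p₀ = P(outcome | unexposed) = 30/473 = 0.063425
Under exogeneity and monotonicity, PN = (p₁ − p₀) / p₁.
PN = (0.13296 − 0.063425) / 0.13296 = 0.069534 / 0.13296 ≈ 0.5230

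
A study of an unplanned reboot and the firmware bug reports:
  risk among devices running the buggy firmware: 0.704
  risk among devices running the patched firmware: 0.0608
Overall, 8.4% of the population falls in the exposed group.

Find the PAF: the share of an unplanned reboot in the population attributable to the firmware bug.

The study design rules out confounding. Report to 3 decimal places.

Let p₁ = 0.704, p₀ = 0.0608.
Overall risk P(Y=1) = π·p₁ + (1−π)·p₀ = 0.084×0.704 + 0.916×0.0608 = 0.11483.
Under exogeneity, PAF = [P(Y=1) − p₀] / P(Y=1).
PAF = (0.11483 − 0.0608) / 0.11483 ≈ 0.4705

PAF ≈ 0.471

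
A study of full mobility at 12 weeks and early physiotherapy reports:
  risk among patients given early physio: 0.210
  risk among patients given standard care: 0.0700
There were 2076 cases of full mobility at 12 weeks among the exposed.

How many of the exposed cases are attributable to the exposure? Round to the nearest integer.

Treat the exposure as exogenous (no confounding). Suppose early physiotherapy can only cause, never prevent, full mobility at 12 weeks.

about 1384 cases

Let p₁ = 0.21, p₀ = 0.07.
PN = (p₁ − p₀)/p₁ = (0.21 − 0.07) / 0.21 ≈ 0.66667.
Attributable cases ≈ PN × (exposed cases) = 0.66667 × 2076 ≈ 1384.00.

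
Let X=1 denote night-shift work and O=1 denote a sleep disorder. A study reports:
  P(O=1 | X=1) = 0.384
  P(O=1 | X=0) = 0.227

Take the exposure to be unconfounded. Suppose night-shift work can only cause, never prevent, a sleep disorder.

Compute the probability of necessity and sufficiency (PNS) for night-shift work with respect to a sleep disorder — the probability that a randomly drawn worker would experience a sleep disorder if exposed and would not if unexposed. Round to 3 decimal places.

PNS ≈ 0.157

Let p₁ = 0.384, p₀ = 0.227.
Under exogeneity and monotonicity, PNS = p₁ − p₀.
PNS = 0.384 − 0.227 = 0.157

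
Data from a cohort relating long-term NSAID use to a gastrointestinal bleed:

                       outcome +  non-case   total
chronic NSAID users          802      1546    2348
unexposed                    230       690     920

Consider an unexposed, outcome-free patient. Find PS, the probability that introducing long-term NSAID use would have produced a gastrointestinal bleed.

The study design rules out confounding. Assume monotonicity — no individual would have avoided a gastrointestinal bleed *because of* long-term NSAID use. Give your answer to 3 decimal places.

p₁ = P(outcome | exposed) = 802/2348 = 0.34157
p₀ = P(outcome | unexposed) = 230/920 = 0.25
Under exogeneity and monotonicity, PS = (p₁ − p₀)/(1 − p₀).
PS = (0.34157 − 0.25) / 0.75 ≈ 0.1221

PS ≈ 0.122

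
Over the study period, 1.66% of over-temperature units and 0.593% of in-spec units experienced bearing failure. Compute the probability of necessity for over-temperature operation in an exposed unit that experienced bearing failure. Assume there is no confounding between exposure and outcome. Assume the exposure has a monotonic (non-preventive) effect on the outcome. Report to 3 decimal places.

p₁ = 0.0166, p₀ = 0.00593.
Under exogeneity and monotonicity, PN = (p₁ − p₀) / p₁.
PN = (0.0166 − 0.00593) / 0.0166 = 0.01067 / 0.0166 ≈ 0.6428

PN ≈ 0.643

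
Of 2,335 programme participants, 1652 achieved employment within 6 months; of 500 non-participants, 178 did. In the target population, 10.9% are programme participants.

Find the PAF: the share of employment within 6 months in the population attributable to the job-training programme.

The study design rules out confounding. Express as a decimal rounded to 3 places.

PAF ≈ 0.097

p₁ = P(outcome | exposed) = 1652/2335 = 0.70749
p₀ = P(outcome | unexposed) = 178/500 = 0.356
Overall risk P(Y=1) = π·p₁ + (1−π)·p₀ = 0.109×0.70749 + 0.891×0.356 = 0.39431.
Under exogeneity, PAF = [P(Y=1) − p₀] / P(Y=1).
PAF = (0.39431 − 0.356) / 0.39431 ≈ 0.0972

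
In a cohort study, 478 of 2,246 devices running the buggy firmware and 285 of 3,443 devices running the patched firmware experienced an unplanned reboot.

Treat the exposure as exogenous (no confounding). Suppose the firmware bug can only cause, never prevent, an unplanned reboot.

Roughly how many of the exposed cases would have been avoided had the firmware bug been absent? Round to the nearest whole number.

about 292 cases

p₁ = P(outcome | exposed) = 478/2246 = 0.21282
p₀ = P(outcome | unexposed) = 285/3443 = 0.082777
PN = (p₁ − p₀)/p₁ = (0.21282 − 0.082777) / 0.21282 ≈ 0.61105.
Attributable cases ≈ PN × (exposed cases) = 0.61105 × 478 ≈ 292.08.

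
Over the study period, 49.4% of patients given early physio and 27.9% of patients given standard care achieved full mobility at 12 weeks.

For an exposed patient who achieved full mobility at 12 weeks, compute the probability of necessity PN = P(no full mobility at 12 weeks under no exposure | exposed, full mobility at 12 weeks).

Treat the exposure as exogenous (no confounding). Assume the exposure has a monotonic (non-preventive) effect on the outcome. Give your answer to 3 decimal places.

p₁ = 0.494, p₀ = 0.279.
Under exogeneity and monotonicity, PN = (p₁ − p₀) / p₁.
PN = (0.494 − 0.279) / 0.494 = 0.215 / 0.494 ≈ 0.4352

PN ≈ 0.435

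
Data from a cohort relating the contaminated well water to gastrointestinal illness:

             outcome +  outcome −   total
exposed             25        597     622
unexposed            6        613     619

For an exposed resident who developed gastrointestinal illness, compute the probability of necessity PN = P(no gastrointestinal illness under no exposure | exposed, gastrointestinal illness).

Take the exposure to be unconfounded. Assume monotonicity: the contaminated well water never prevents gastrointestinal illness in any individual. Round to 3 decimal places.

PN ≈ 0.759

p₁ = P(outcome | exposed) = 25/622 = 0.040193
p₀ = P(outcome | unexposed) = 6/619 = 0.0096931
Under exogeneity and monotonicity, PN = (p₁ − p₀) / p₁.
PN = (0.040193 − 0.0096931) / 0.040193 = 0.0305 / 0.040193 ≈ 0.7588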